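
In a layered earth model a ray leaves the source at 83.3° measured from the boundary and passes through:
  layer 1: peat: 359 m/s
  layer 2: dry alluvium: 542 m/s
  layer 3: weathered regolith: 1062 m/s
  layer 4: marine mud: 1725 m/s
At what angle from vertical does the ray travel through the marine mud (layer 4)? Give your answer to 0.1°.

From the normal: θ₁ = 90° − 83.3° = 6.7°.
Ray parameter p = sin 6.7° / 359 = 3.2499e-04 s/m.
sin θ_4 = p·V_4 = 3.2499e-04 × 1725 = 0.5606.
θ_4 = 34.10° from the vertical.

34.1°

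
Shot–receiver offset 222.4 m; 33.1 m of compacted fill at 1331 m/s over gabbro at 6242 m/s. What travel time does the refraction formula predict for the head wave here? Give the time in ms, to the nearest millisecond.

84 ms

t = x/V₂ + 2h·√(V₂²−V₁²)/(V₁V₂).
√(V₂²−V₁²) = √(6242²−1331²) = 6098.4 m/s; delay term = 2·33.1·6098.4/(1331·6242) = 0.04859 s.
t = 222.4/6242 + 0.04859 = 0.08422 s.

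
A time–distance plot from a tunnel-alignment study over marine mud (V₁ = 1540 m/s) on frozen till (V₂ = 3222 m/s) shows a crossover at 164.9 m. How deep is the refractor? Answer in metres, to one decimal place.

x_cross = 2h·√((V₂+V₁)/(V₂−V₁)) → h = x_cross / (2·√((V₂+V₁)/(V₂−V₁))).
√((V₂+V₁)/(V₂−V₁)) = √((3222+1540)/(3222−1540)) = 1.6826.
h = 164.9 / (2·1.6826) = 49.00 m.

49.0 m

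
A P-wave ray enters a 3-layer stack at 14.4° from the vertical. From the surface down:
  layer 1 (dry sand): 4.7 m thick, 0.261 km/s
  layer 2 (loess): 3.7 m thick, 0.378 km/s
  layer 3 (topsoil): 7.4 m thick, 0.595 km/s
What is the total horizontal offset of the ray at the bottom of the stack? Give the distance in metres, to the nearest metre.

p = sin θ₁/V₁ = sin 14.4°/0.261 = 9.5283e-01 s/km is conserved through the stack.
Layer 1: θ = 14.40°; offset = 4.7·tan 14.40° = 1.207 m.
Layer 2: sin θ = p·0.378 = 0.3602 → θ = 21.11°; offset = 3.7·tan 21.11° = 1.429 m.
Layer 3: sin θ = p·0.595 = 0.5669 → θ = 34.54°; offset = 7.4·tan 34.54° = 5.093 m.
Σ offsets = 7.728 m.

8 m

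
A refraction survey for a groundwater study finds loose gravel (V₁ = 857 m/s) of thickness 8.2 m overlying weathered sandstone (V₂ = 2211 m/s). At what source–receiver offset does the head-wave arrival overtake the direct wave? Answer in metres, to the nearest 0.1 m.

24.7 m

x_cross = 2h·√((V₂+V₁)/(V₂−V₁)).
(V₂+V₁)/(V₂−V₁) = (2211+857)/(2211−857) = 2.2659; √ = 1.5053.
x_cross = 2·8.2·1.5053 = 24.69 m.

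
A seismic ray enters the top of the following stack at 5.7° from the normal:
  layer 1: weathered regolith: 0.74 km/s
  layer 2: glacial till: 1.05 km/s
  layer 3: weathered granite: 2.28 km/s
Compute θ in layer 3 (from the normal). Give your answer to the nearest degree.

18°

Ray parameter p = sin 5.7° / 0.74 = 1.3422e-01 s/km.
sin θ_3 = p·V_3 = 1.3422e-01 × 2.28 = 0.3060.
θ_3 = 17.82° from the vertical.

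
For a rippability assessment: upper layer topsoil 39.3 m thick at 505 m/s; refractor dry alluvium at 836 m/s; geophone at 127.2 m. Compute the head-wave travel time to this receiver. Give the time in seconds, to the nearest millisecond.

0.276 s

t = x/V₂ + 2h·√(V₂²−V₁²)/(V₁V₂).
√(V₂²−V₁²) = √(836²−505²) = 666.2 m/s; delay term = 2·39.3·666.2/(505·836) = 0.12404 s.
t = 127.2/836 + 0.12404 = 0.27619 s.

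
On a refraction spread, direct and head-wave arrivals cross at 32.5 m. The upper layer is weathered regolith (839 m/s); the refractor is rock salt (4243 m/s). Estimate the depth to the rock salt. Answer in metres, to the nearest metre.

x_cross = 2h·√((V₂+V₁)/(V₂−V₁)) → h = x_cross / (2·√((V₂+V₁)/(V₂−V₁))).
√((V₂+V₁)/(V₂−V₁)) = √((4243+839)/(4243−839)) = 1.2219.
h = 32.5 / (2·1.2219) = 13.30 m.

13 m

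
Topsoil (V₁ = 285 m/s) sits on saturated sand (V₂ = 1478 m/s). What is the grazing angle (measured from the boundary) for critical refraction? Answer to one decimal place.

Critical incidence: sin θ_c = V₁/V₂ = 285/1478 = 0.1928.
θ_c = arcsin 0.1928 = 11.12°.
Measured from the interface: 90° − 11.12° = 78.88°.

78.9°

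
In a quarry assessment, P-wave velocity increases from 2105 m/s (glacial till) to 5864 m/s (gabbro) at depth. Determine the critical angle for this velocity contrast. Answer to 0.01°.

At critical incidence the refracted ray runs along the interface (θ₂ = 90°), so sin θ_c = V₁/V₂.
θ_c = arcsin(2105/5864) = arcsin 0.3590 = 21.04°.

21.04°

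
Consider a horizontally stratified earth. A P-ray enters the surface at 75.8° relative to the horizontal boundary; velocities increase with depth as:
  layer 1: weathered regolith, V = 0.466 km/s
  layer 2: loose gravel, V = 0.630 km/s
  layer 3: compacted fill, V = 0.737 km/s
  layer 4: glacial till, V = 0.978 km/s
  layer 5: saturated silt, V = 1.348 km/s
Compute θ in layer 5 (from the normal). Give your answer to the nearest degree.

45°

From the normal: θ₁ = 90° − 75.8° = 14.2°.
Snell's law across each interface conserves sin θ / V, so sin θ_5 = V_5·sin θ₁/V₁.
sin θ_5 = 1.348 × sin 14.2° / 0.466 = 0.7096.
θ_5 = arcsin 0.7096 = 45.20°.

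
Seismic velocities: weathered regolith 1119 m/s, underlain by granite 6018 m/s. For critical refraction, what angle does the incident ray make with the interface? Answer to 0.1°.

79.3°

Critical incidence: sin θ_c = V₁/V₂ = 1119/6018 = 0.1859.
θ_c = arcsin 0.1859 = 10.72°.
Measured from the interface: 90° − 10.72° = 79.28°.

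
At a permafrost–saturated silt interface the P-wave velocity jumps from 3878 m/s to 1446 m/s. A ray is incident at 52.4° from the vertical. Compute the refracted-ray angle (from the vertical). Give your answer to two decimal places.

sin θ₁/V₁ = sin θ₂/V₂ ⇒ sin θ₂ = 1446·sin 52.4°/3878 = 1446·0.7923/3878 = 0.2954.
θ₂ = sin⁻¹(0.2954) = 17.18° (from vertical).

17.18°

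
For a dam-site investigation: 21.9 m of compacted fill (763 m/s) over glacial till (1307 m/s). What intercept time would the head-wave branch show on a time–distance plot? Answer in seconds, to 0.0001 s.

tᵢ = 2h·√(V₂²−V₁²)/(V₁V₂).
√(V₂²−V₁²) = √(1307²−763²) = 1061.2 m/s.
tᵢ = 2·21.9·1061.2/(763·1307) = 0.04661 s.

0.0466 s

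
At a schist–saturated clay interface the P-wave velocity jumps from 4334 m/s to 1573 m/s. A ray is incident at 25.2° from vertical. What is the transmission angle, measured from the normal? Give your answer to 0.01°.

Snell's law: sin θ₂ = (V₂/V₁)·sin θ₁ = (1573/4334)·sin 25.2° = 0.1545.
θ₂ = sin⁻¹(0.1545) = 8.89° (from vertical).

8.89°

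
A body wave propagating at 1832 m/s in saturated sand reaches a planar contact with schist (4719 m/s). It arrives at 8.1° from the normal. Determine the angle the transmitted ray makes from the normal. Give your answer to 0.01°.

Snell's law: sin θ₂ = (V₂/V₁)·sin θ₁ = (4719/1832)·sin 8.1° = 0.3629.
θ₂ = arcsin 0.3629 = 21.28° from the normal.

21.28°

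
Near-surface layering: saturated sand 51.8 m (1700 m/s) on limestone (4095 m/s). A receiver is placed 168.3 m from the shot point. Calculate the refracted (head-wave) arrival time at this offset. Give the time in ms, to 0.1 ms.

t = x/V₂ + 2h·√(V₂²−V₁²)/(V₁V₂).
√(V₂²−V₁²) = √(4095²−1700²) = 3725.5 m/s; delay term = 2·51.8·3725.5/(1700·4095) = 0.05544 s.
t = 168.3/4095 + 0.05544 = 0.09654 s.

96.5 ms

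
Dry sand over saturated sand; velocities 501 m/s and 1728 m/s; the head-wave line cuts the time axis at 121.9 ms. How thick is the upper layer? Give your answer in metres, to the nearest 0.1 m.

θ_c = arcsin(501/1728) = 16.85°; cos θ_c = 0.9570.
tᵢ = 2h cos θ_c/V₁ ⇒ h = tᵢ·V₁/(2 cos θ_c) = 0.1219·501/(2·0.9570) = 31.91 m.

31.9 m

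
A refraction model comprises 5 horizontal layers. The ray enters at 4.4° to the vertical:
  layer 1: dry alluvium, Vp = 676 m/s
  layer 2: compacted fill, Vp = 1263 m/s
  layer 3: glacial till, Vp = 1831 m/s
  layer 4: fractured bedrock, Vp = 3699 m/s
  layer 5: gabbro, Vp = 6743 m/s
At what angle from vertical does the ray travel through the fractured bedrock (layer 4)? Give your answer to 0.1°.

Ray parameter p = sin 4.4° / 676 = 1.1349e-04 s/m.
sin θ_4 = p·V_4 = 1.1349e-04 × 3699 = 0.4198.
θ_4 = 24.82° from the vertical.

24.8°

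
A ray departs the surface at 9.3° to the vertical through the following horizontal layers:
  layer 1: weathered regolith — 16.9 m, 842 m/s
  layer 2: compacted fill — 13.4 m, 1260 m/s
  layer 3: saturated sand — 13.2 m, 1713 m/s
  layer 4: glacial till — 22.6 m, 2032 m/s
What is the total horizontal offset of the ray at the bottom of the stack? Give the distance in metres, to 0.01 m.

20.27 m

Apply Snell's law at each interface; in layer i the horizontal offset is hᵢ·tan θᵢ.
Layer 1: θ = 9.30°; offset = 16.9·tan 9.30° = 2.7675 m.
Layer 2: sin θ = 1260·sin 9.3°/842 = 0.2418, θ = 13.99°; offset = 13.4·tan 13.99° = 3.3396 m.
Layer 3: sin θ = 1713·sin 9.3°/842 = 0.3288, θ = 19.19°; offset = 13.2·tan 19.19° = 4.5953 m.
Layer 4: sin θ = 2032·sin 9.3°/842 = 0.3900, θ = 22.95°; offset = 22.6·tan 22.95° = 9.5719 m.
Total horizontal offset = 20.2743 m.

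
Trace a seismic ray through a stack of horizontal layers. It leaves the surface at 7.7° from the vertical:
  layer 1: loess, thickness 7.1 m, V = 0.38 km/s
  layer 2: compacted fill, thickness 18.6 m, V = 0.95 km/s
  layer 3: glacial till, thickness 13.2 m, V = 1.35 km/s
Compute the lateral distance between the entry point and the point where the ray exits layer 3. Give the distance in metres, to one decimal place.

14.7 m

Apply Snell's law at each interface; in layer i the horizontal offset is hᵢ·tan θᵢ.
Layer 1: θ = 7.70°; offset = 7.1·tan 7.70° = 0.960 m.
Layer 2: sin θ = 0.95·sin 7.7°/0.38 = 0.3350, θ = 19.57°; offset = 18.6·tan 19.57° = 6.612 m.
Layer 3: sin θ = 1.35·sin 7.7°/0.38 = 0.4760, θ = 28.42°; offset = 13.2·tan 28.42° = 7.145 m.
Summing the layer offsets gives 14.717 m.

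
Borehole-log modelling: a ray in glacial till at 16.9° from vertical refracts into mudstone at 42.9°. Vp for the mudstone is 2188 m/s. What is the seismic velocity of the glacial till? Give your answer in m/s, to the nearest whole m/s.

934 m/s

Snell's law: sin 16.9°/V₁ = sin 42.9°/V₂.
V₁ = V₂·sin 16.9°/sin 42.9° = 2188 × 0.4271 = 934.39 m/s.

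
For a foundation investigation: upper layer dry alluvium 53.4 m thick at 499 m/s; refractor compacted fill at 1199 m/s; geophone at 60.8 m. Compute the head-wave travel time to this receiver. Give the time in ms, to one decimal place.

t = x/V₂ + 2h·√(V₂²−V₁²)/(V₁V₂).
√(V₂²−V₁²) = √(1199²−499²) = 1090.2 m/s; delay term = 2·53.4·1090.2/(499·1199) = 0.19461 s.
t = 60.8/1199 + 0.19461 = 0.24532 s.

245.3 ms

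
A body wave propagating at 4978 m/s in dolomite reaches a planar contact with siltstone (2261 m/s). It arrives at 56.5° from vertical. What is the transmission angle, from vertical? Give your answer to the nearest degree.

22°

Snell's law: sin θ₂ = (V₂/V₁)·sin θ₁ = (2261/4978)·sin 56.5° = 0.3787.
θ₂ = sin⁻¹(0.3787) = 22.26° (from vertical).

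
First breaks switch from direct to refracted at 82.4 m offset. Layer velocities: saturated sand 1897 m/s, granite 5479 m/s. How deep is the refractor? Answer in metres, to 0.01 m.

28.71 m

x_cross = 2h·√((V₂+V₁)/(V₂−V₁)) → h = x_cross / (2·√((V₂+V₁)/(V₂−V₁))).
√((V₂+V₁)/(V₂−V₁)) = √((5479+1897)/(5479−1897)) = 1.4350.
h = 82.4 / (2·1.4350) = 28.71 m.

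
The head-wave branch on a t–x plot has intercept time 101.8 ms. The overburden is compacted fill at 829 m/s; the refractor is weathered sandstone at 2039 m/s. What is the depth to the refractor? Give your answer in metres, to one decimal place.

46.2 m

θ_c = arcsin(829/2039) = 23.99°; cos θ_c = 0.9136.
tᵢ = 2h cos θ_c/V₁ ⇒ h = tᵢ·V₁/(2 cos θ_c) = 0.1018·829/(2·0.9136) = 46.19 m.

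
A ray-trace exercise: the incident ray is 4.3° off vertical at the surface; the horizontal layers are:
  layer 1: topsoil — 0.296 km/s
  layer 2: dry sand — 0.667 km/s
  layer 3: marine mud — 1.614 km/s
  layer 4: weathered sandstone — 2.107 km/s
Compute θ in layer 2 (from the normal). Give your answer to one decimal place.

9.7°

Ray parameter p = sin 4.3° / 0.296 = 2.5331e-01 s/km.
sin θ_2 = p·V_2 = 2.5331e-01 × 0.667 = 0.1690.
θ_2 = arcsin 0.1690 = 9.73°.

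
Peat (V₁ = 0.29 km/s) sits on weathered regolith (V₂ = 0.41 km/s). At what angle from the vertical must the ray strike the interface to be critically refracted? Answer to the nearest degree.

45°

Critical incidence: sin θ_c = V₁/V₂ = 0.29/0.41 = 0.7073.
θ_c = arcsin 0.7073 = 45.02°.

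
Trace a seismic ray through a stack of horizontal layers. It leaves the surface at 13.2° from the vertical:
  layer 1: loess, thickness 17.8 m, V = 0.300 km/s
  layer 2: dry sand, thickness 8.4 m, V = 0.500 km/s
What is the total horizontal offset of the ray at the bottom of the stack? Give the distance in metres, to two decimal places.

Apply Snell's law at each interface; in layer i the horizontal offset is hᵢ·tan θᵢ.
Layer 1: θ = 13.20°; offset = 17.8·tan 13.20° = 4.1750 m.
Layer 2: sin θ = 0.500·sin 13.2°/0.300 = 0.3806, θ = 22.37°; offset = 8.4·tan 22.37° = 3.4571 m.
Total horizontal offset = 7.6320 m.

7.63 m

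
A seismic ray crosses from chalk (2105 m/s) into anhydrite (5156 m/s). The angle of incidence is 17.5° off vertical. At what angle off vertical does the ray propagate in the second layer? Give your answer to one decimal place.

47.4°

Snell's law: sin θ₂ = (V₂/V₁)·sin θ₁ = (5156/2105)·sin 17.5° = 0.7366.
θ₂ = arcsin 0.7366 = 47.44° from the normal.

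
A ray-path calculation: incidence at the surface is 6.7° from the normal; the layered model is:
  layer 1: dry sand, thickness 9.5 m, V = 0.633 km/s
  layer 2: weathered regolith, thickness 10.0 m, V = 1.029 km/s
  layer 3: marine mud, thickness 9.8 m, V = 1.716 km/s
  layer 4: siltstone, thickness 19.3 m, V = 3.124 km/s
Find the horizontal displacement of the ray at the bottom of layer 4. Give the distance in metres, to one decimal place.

Apply Snell's law at each interface; in layer i the horizontal offset is hᵢ·tan θᵢ.
Layer 1: θ = 6.70°; offset = 9.5·tan 6.70° = 1.116 m.
Layer 2: sin θ = 1.029·sin 6.7°/0.633 = 0.1897, θ = 10.93°; offset = 10.0·tan 10.93° = 1.932 m.
Layer 3: sin θ = 1.716·sin 6.7°/0.633 = 0.3163, θ = 18.44°; offset = 9.8·tan 18.44° = 3.267 m.
Layer 4: sin θ = 3.124·sin 6.7°/0.633 = 0.5758, θ = 35.16°; offset = 19.3·tan 35.16° = 13.592 m.
Σ offsets = 19.907 m.

19.9 m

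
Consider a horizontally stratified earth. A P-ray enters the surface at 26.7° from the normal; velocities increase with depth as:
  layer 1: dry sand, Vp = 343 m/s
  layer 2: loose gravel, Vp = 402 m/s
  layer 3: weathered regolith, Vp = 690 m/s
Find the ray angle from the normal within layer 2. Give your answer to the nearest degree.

Snell's law across each interface conserves sin θ / V, so sin θ_2 = V_2·sin θ₁/V₁.
sin θ_2 = 402 × sin 26.7° / 343 = 0.5266.
θ_2 = arcsin 0.5266 = 31.78°.

32°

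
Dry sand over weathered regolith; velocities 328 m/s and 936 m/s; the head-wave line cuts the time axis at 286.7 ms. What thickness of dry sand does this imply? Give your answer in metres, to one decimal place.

h = tᵢ·V₁·V₂ / (2·√(V₂²−V₁²)).
√(V₂²−V₁²) = √(936² − 328²) = 876.6 m/s.
h = 0.2867 s × 328 × 936 / (2 × 876.6) = 50.20 m.

50.2 m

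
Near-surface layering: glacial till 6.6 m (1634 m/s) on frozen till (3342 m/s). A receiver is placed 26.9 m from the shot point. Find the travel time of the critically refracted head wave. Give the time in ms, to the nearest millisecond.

15 ms

θ_c = arcsin(V₁/V₂) = arcsin(1634/3342) = 29.27°, cos θ_c = 0.8723.
Intercept time tᵢ = 2h cos θ_c / V₁ = 2·6.6·0.8723/1634 = 0.00705 s.
t = x/V₂ + tᵢ = 26.9/3342 + 0.00705 = 0.01510 s.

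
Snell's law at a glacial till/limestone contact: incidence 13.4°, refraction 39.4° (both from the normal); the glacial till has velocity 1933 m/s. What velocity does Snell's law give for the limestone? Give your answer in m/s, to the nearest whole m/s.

5294 m/s

sin 13.4° = 0.2317; sin 39.4° = 0.6347.
V₂ = V₁·(sin θ₂/sin θ₁) = 1933·(0.6347/0.2317) = 5294.26 m/s.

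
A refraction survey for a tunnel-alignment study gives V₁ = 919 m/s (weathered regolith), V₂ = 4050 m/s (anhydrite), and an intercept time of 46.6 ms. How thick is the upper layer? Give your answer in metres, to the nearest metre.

h = tᵢ·V₁·V₂ / (2·√(V₂²−V₁²)).
√(V₂²−V₁²) = √(4050² − 919²) = 3944.4 m/s.
h = 0.0466 s × 919 × 4050 / (2 × 3944.4) = 21.99 m.

22 m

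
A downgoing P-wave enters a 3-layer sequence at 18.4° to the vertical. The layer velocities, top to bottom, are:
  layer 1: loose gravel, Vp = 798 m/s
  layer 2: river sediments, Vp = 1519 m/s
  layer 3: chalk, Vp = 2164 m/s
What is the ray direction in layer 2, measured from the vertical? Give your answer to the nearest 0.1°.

36.9°

Ray parameter p = sin 18.4° / 798 = 3.9555e-04 s/m.
sin θ_2 = p·V_2 = 3.9555e-04 × 1519 = 0.6008.
θ_2 = 36.93° from the vertical.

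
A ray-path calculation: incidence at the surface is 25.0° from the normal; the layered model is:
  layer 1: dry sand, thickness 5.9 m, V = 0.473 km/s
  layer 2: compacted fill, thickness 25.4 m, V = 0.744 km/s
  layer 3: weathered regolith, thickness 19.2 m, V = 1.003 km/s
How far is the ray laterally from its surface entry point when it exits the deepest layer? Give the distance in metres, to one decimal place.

64.1 m

p = sin θ₁/V₁ = sin 25.0°/0.473 = 8.9348e-01 s/km is conserved through the stack.
Layer 1: θ = 25.00°; offset = 5.9·tan 25.00° = 2.751 m.
Layer 2: sin θ = p·0.744 = 0.6648 → θ = 41.66°; offset = 25.4·tan 41.66° = 22.601 m.
Layer 3: sin θ = p·1.003 = 0.8962 → θ = 63.66°; offset = 19.2·tan 63.66° = 38.777 m.
Total horizontal offset = 64.130 m.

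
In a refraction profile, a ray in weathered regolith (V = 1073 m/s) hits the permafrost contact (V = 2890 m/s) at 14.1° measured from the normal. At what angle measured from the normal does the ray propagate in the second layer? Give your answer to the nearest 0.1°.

sin θ₁/V₁ = sin θ₂/V₂ ⇒ sin θ₂ = 2890·sin 14.1°/1073 = 2890·0.2436/1073 = 0.6561.
θ₂ = sin⁻¹(0.6561) = 41.01° (from vertical).

41.0°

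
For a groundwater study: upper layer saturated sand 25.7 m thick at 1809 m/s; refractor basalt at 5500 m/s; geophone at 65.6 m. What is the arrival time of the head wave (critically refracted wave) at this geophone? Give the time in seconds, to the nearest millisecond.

0.039 s

θ_c = arcsin(V₁/V₂) = arcsin(1809/5500) = 19.20°, cos θ_c = 0.9444.
Intercept time tᵢ = 2h cos θ_c / V₁ = 2·25.7·0.9444/1809 = 0.02683 s.
t = x/V₂ + tᵢ = 65.6/5500 + 0.02683 = 0.03876 s.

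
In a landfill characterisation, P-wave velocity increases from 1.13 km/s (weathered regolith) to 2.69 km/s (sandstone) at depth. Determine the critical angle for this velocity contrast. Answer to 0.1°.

24.8°

At critical incidence the refracted ray runs along the interface (θ₂ = 90°), so sin θ_c = V₁/V₂.
θ_c = arcsin(1.13/2.69) = arcsin 0.4201 = 24.84°.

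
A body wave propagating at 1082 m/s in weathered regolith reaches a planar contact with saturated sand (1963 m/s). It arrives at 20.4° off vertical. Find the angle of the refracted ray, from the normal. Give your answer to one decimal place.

39.2°

Snell's law: sin θ₂ = (V₂/V₁)·sin θ₁ = (1963/1082)·sin 20.4° = 0.6324.
θ₂ = sin⁻¹(0.6324) = 39.23° (from vertical).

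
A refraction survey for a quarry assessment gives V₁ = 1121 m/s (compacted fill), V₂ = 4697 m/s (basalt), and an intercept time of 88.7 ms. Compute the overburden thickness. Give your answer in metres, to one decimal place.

θ_c = arcsin(1121/4697) = 13.81°; cos θ_c = 0.9711.
tᵢ = 2h cos θ_c/V₁ ⇒ h = tᵢ·V₁/(2 cos θ_c) = 0.0887·1121/(2·0.9711) = 51.20 m.

51.2 m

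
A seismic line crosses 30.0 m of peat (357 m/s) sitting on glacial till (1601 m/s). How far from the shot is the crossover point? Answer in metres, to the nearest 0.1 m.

θ_c = arcsin(357/1601) = 12.88°, so cos θ_c = 0.9748 and tᵢ = 2h cos θ_c/V₁ = 0.1638 s.
At crossover x/V₁ = x/V₂ + tᵢ ⇒ x = tᵢ/(1/V₁ − 1/V₂) = 0.16384/(2.8011e-03 − 6.2461e-04) = 75.27 m.

75.3 m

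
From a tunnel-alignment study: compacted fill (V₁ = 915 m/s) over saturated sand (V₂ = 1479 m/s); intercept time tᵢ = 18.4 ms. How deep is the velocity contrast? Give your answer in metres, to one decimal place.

10.7 m

h = tᵢ·V₁·V₂ / (2·√(V₂²−V₁²)).
√(V₂²−V₁²) = √(1479² − 915²) = 1162.0 m/s.
h = 0.0184 s × 915 × 1479 / (2 × 1162.0) = 10.71 m.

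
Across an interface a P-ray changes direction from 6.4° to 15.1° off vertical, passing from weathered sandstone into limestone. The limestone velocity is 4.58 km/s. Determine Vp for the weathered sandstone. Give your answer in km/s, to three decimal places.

1.960 km/s

Snell's law: sin 6.4°/V₁ = sin 15.1°/V₂.
V₁ = V₂·sin 6.4°/sin 15.1° = 4.58 × 0.4279 = 1.960 km/s.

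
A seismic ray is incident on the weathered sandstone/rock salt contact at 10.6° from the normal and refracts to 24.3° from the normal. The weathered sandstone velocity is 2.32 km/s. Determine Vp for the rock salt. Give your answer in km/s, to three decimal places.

5.190 km/s

Snell's law: sin 10.6°/V₁ = sin 24.3°/V₂.
V₂ = V₁·sin 24.3°/sin 10.6° = 2.32 × 2.2371 = 5.190 km/s.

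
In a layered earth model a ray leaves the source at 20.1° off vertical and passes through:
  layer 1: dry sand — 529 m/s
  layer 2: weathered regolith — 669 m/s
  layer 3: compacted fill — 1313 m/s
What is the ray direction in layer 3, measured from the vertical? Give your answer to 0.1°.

Snell's law across each interface conserves sin θ / V, so sin θ_3 = V_3·sin θ₁/V₁.
sin θ_3 = 1313 × sin 20.1° / 529 = 0.8530.
θ_3 = arcsin 0.8530 = 58.54°.

58.5°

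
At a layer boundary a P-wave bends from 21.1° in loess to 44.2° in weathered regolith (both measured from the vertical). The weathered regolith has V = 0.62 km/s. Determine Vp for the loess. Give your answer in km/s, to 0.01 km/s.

0.32 km/s

Snell's law: sin 21.1°/V₁ = sin 44.2°/V₂.
V₁ = V₂·sin 21.1°/sin 44.2° = 0.62 × 0.5164 = 0.32 km/s.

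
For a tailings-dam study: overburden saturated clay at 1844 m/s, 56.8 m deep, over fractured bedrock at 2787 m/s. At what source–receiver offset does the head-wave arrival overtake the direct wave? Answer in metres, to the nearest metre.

252 m

x_cross = 2h·√((V₂+V₁)/(V₂−V₁)).
(V₂+V₁)/(V₂−V₁) = (2787+1844)/(2787−1844) = 4.9109; √ = 2.2161.
x_cross = 2·56.8·2.2161 = 251.74 m.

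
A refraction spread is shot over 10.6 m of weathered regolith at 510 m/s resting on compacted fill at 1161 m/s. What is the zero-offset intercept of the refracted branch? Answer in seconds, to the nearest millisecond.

0.037 s

θ_c = arcsin(V₁/V₂) = arcsin(510/1161) = 26.06°; cos θ_c = 0.8984.
tᵢ = 2h·cos θ_c / V₁ = 2·10.6·0.8984 / 510 = 0.03734 s.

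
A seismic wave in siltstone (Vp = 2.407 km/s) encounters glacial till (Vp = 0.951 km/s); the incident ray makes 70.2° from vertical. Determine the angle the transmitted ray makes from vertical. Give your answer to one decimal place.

21.8°

sin θ₁/V₁ = sin θ₂/V₂ ⇒ sin θ₂ = 0.951·sin 70.2°/2.407 = 0.951·0.9409/2.407 = 0.3717.
θ₂ = arcsin 0.3717 = 21.82° from the normal.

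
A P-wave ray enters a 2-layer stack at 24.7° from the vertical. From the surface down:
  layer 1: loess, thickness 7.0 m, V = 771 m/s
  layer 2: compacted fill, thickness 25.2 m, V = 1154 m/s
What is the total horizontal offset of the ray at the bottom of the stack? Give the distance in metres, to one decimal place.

p = sin θ₁/V₁ = sin 24.7°/771 = 5.4198e-04 s/m is conserved through the stack.
Layer 1: θ = 24.70°; offset = 7.0·tan 24.70° = 3.220 m.
Layer 2: sin θ = p·1154 = 0.6254 → θ = 38.71°; offset = 25.2·tan 38.71° = 20.200 m.
Summing the layer offsets gives 23.419 m.

23.4 m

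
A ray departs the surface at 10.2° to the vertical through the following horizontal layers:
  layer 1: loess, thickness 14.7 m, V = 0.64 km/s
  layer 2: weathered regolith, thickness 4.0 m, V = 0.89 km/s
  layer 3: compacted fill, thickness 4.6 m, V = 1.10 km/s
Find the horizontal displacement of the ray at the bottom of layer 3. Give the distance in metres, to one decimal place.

5.1 m

Ray parameter p = sin 10.2° / 0.64 km/s = 2.7669e-01 s/km.
Layer 1: θ = 10.20°; offset = 14.7·tan 10.20° = 2.645 m.
Layer 2: sin θ = p·0.89 = 0.2463 → θ = 14.26°; offset = 4.0·tan 14.26° = 1.016 m.
Layer 3: sin θ = p·1.10 = 0.3044 → θ = 17.72°; offset = 4.6·tan 17.72° = 1.470 m.
Total horizontal offset = 5.131 m.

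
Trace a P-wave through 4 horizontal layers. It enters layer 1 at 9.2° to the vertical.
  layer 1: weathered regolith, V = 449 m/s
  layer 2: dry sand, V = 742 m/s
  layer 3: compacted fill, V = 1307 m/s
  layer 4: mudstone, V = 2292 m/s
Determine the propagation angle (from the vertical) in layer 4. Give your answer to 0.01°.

Snell's law across each interface conserves sin θ / V, so sin θ_4 = V_4·sin θ₁/V₁.
sin θ_4 = 2292 × sin 9.2° / 449 = 0.8161.
θ_4 = arcsin 0.8161 = 54.70°.

54.70°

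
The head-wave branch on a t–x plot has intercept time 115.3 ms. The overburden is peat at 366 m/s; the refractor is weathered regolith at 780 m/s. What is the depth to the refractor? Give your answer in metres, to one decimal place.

23.9 m

h = tᵢ·V₁·V₂ / (2·√(V₂²−V₁²)).
√(V₂²−V₁²) = √(780² − 366²) = 688.8 m/s.
h = 0.1153 s × 366 × 780 / (2 × 688.8) = 23.89 m.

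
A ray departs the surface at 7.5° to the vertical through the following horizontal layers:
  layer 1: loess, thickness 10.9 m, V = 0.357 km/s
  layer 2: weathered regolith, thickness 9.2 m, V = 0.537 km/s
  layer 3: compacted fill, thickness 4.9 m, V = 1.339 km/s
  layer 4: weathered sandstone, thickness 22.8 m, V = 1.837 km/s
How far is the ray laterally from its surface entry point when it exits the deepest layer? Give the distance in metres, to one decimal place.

26.7 m

Apply Snell's law at each interface; in layer i the horizontal offset is hᵢ·tan θᵢ.
Layer 1: θ = 7.50°; offset = 10.9·tan 7.50° = 1.435 m.
Layer 2: sin θ = 0.537·sin 7.5°/0.357 = 0.1963, θ = 11.32°; offset = 9.2·tan 11.32° = 1.842 m.
Layer 3: sin θ = 1.339·sin 7.5°/0.357 = 0.4896, θ = 29.31°; offset = 4.9·tan 29.31° = 2.751 m.
Layer 4: sin θ = 1.837·sin 7.5°/0.357 = 0.6716, θ = 42.19°; offset = 22.8·tan 42.19° = 20.669 m.
Σ offsets = 26.698 m.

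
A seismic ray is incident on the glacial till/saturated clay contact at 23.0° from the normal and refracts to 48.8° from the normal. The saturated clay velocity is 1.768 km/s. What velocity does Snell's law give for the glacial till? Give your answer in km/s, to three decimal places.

Snell's law: sin 23.0°/V₁ = sin 48.8°/V₂.
V₁ = V₂·sin 23.0°/sin 48.8° = 1.768 × 0.5193 = 0.918 km/s.

0.918 km/s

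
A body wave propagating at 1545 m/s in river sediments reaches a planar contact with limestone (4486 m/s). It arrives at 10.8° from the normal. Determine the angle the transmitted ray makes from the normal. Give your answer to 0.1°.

Snell's law: sin θ₂ = (V₂/V₁)·sin θ₁ = (4486/1545)·sin 10.8° = 0.5441.
θ₂ = arcsin 0.5441 = 32.96° from the normal.

33.0°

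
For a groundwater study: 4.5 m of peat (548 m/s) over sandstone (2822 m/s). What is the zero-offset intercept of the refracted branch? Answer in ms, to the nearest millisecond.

16 ms

θ_c = arcsin(V₁/V₂) = arcsin(548/2822) = 11.20°; cos θ_c = 0.9810.
tᵢ = 2h·cos θ_c / V₁ = 2·4.5·0.9810 / 548 = 0.01611 s.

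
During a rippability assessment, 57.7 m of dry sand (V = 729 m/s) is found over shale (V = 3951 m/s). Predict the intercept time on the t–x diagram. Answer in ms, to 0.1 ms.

155.6 ms

θ_c = arcsin(V₁/V₂) = arcsin(729/3951) = 10.63°; cos θ_c = 0.9828.
tᵢ = 2h·cos θ_c / V₁ = 2·57.7·0.9828 / 729 = 0.15558 s.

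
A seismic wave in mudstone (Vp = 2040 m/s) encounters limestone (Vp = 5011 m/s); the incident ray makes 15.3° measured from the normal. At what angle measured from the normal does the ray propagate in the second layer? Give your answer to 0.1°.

40.4°

Snell's law: sin θ₂ = (V₂/V₁)·sin θ₁ = (5011/2040)·sin 15.3° = 0.6482.
θ₂ = sin⁻¹(0.6482) = 40.40° (from vertical).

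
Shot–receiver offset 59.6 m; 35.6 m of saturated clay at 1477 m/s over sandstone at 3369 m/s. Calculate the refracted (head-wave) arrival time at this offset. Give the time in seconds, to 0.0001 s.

0.0610 s

θ_c = arcsin(V₁/V₂) = arcsin(1477/3369) = 26.00°, cos θ_c = 0.8988.
Intercept time tᵢ = 2h cos θ_c / V₁ = 2·35.6·0.8988/1477 = 0.04333 s.
t = x/V₂ + tᵢ = 59.6/3369 + 0.04333 = 0.06102 s.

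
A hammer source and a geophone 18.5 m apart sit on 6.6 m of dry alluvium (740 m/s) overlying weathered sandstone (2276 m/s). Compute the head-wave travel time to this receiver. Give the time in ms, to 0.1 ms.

25.0 ms

θ_c = arcsin(V₁/V₂) = arcsin(740/2276) = 18.97°, cos θ_c = 0.9457.
Intercept time tᵢ = 2h cos θ_c / V₁ = 2·6.6·0.9457/740 = 0.01687 s.
t = x/V₂ + tᵢ = 18.5/2276 + 0.01687 = 0.02500 s.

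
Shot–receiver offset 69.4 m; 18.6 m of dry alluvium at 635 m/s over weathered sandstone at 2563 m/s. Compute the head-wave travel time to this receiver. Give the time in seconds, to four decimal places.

0.0838 s

θ_c = arcsin(V₁/V₂) = arcsin(635/2563) = 14.34°, cos θ_c = 0.9688.
Intercept time tᵢ = 2h cos θ_c / V₁ = 2·18.6·0.9688/635 = 0.05676 s.
t = x/V₂ + tᵢ = 69.4/2563 + 0.05676 = 0.08383 s.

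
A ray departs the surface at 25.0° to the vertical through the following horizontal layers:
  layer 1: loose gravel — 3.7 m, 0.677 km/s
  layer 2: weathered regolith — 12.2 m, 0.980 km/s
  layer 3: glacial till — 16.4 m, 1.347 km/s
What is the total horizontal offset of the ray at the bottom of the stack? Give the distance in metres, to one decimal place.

36.6 m

p = sin θ₁/V₁ = sin 25.0°/0.677 = 6.2425e-01 s/km is conserved through the stack.
Layer 1: θ = 25.00°; offset = 3.7·tan 25.00° = 1.725 m.
Layer 2: sin θ = p·0.980 = 0.6118 → θ = 37.72°; offset = 12.2·tan 37.72° = 9.435 m.
Layer 3: sin θ = p·1.347 = 0.8409 → θ = 57.23°; offset = 16.4·tan 57.23° = 25.479 m.
Total horizontal offset = 36.639 m.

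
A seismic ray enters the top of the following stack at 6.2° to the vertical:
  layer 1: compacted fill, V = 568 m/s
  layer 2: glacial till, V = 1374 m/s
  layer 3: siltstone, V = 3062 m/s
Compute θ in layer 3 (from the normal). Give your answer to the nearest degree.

36°

Ray parameter p = sin 6.2° / 568 = 1.9014e-04 s/m.
sin θ_3 = p·V_3 = 1.9014e-04 × 3062 = 0.5822.
θ_3 = 35.61° from the vertical.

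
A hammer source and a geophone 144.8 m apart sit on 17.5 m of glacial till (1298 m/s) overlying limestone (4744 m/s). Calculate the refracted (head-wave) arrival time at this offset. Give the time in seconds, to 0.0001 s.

0.0565 s

θ_c = arcsin(V₁/V₂) = arcsin(1298/4744) = 15.88°, cos θ_c = 0.9618.
Intercept time tᵢ = 2h cos θ_c / V₁ = 2·17.5·0.9618/1298 = 0.02594 s.
t = x/V₂ + tᵢ = 144.8/4744 + 0.02594 = 0.05646 s.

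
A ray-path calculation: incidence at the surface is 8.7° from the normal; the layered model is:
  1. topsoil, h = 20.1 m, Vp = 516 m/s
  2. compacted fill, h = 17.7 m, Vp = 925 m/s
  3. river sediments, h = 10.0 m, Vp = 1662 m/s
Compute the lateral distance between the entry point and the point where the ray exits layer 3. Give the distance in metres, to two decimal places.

13.64 m

Ray parameter p = sin 8.7° / 516 m/s = 2.9314e-04 s/m.
Layer 1: θ = 8.70°; offset = 20.1·tan 8.70° = 3.0757 m.
Layer 2: sin θ = p·925 = 0.2712 → θ = 15.73°; offset = 17.7·tan 15.73° = 4.9863 m.
Layer 3: sin θ = p·1662 = 0.4872 → θ = 29.16°; offset = 10.0·tan 29.16° = 5.5789 m.
Total horizontal offset = 13.6409 m.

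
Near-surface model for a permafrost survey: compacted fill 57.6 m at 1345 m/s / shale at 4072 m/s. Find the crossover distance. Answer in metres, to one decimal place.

162.4 m

x_cross = 2h·√((V₂+V₁)/(V₂−V₁)).
(V₂+V₁)/(V₂−V₁) = (4072+1345)/(4072−1345) = 1.9864; √ = 1.4094.
x_cross = 2·57.6·1.4094 = 162.36 m.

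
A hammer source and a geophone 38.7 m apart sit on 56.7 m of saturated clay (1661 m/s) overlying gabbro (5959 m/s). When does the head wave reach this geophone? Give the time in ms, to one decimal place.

72.1 ms

θ_c = arcsin(V₁/V₂) = arcsin(1661/5959) = 16.18°, cos θ_c = 0.9604.
Intercept time tᵢ = 2h cos θ_c / V₁ = 2·56.7·0.9604/1661 = 0.06557 s.
t = x/V₂ + tᵢ = 38.7/5959 + 0.06557 = 0.07206 s.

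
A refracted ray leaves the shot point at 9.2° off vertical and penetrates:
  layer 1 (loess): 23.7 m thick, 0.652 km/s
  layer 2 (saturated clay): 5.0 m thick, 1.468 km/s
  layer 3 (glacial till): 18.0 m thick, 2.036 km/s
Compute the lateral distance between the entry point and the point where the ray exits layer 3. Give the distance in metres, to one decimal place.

16.1 m

Apply Snell's law at each interface; in layer i the horizontal offset is hᵢ·tan θᵢ.
Layer 1: θ = 9.20°; offset = 23.7·tan 9.20° = 3.839 m.
Layer 2: sin θ = 1.468·sin 9.2°/0.652 = 0.3600, θ = 21.10°; offset = 5.0·tan 21.10° = 1.929 m.
Layer 3: sin θ = 2.036·sin 9.2°/0.652 = 0.4993, θ = 29.95°; offset = 18.0·tan 29.95° = 10.372 m.
Summing the layer offsets gives 16.140 m.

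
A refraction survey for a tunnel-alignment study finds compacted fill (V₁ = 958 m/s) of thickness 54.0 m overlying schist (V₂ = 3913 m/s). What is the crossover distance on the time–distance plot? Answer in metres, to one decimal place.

138.7 m

θ_c = arcsin(958/3913) = 14.17°, so cos θ_c = 0.9696 and tᵢ = 2h cos θ_c/V₁ = 0.1093 s.
At crossover x/V₁ = x/V₂ + tᵢ ⇒ x = tᵢ/(1/V₁ − 1/V₂) = 0.10930/(1.0438e-03 − 2.5556e-04) = 138.66 m.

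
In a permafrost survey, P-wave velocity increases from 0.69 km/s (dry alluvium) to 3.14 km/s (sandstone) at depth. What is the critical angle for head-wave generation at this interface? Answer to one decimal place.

At critical incidence the refracted ray runs along the interface (θ₂ = 90°), so sin θ_c = V₁/V₂.
θ_c = arcsin(0.69/3.14) = arcsin 0.2197 = 12.69°.

12.7°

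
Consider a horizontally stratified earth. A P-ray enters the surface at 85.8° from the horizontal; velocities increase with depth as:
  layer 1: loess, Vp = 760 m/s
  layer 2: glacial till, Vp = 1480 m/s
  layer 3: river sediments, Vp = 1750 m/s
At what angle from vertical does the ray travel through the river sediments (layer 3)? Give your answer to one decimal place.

9.7°

From the normal: θ₁ = 90° − 85.8° = 4.2°.
Ray parameter p = sin 4.2° / 760 = 9.6366e-05 s/m.
sin θ_3 = p·V_3 = 9.6366e-05 × 1750 = 0.1686.
θ_3 = 9.71° from the vertical.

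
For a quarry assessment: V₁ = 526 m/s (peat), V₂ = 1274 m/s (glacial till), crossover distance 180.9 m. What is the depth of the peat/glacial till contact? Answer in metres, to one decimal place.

h = (x_cross/2)·√((V₂−V₁)/(V₂+V₁)).
(V₂−V₁)/(V₂+V₁) = (1274−526)/(1274+526) = 0.4156; √ = 0.6446.
h = (180.9/2)·0.6446 = 58.31 m.

58.3 m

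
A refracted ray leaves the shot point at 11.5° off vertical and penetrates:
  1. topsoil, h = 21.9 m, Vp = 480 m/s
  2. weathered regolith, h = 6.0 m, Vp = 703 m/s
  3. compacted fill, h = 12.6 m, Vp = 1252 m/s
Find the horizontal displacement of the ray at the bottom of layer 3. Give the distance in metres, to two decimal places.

13.96 m

p = sin θ₁/V₁ = sin 11.5°/480 = 4.1535e-04 s/m is conserved through the stack.
Layer 1: θ = 11.50°; offset = 21.9·tan 11.50° = 4.4556 m.
Layer 2: sin θ = p·703 = 0.2920 → θ = 16.98°; offset = 6.0·tan 16.98° = 1.8318 m.
Layer 3: sin θ = p·1252 = 0.5200 → θ = 31.33°; offset = 12.6·tan 31.33° = 7.6710 m.
Total horizontal offset = 13.9584 m.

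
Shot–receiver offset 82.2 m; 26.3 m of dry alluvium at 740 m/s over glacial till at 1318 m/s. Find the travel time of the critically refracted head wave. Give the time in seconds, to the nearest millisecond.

0.121 s

t = x/V₂ + 2h·√(V₂²−V₁²)/(V₁V₂).
√(V₂²−V₁²) = √(1318²−740²) = 1090.7 m/s; delay term = 2·26.3·1090.7/(740·1318) = 0.05882 s.
t = 82.2/1318 + 0.05882 = 0.12119 s.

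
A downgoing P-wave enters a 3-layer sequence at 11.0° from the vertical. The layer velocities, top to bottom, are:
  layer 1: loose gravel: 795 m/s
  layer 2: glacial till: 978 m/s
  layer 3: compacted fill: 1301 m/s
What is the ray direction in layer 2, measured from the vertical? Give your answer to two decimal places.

Ray parameter p = sin 11.0° / 795 = 2.4001e-04 s/m.
sin θ_2 = p·V_2 = 2.4001e-04 × 978 = 0.2347.
θ_2 = arcsin 0.2347 = 13.58°.

13.58°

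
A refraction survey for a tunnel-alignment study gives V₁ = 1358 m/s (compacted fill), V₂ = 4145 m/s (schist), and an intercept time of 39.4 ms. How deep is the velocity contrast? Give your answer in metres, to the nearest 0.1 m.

θ_c = arcsin(1358/4145) = 19.12°; cos θ_c = 0.9448.
tᵢ = 2h cos θ_c/V₁ ⇒ h = tᵢ·V₁/(2 cos θ_c) = 0.0394·1358/(2·0.9448) = 28.32 m.

28.3 m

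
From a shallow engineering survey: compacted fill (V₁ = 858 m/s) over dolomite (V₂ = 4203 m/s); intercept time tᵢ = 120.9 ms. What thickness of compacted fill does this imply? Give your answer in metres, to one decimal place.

θ_c = arcsin(858/4203) = 11.78°; cos θ_c = 0.9789.
tᵢ = 2h cos θ_c/V₁ ⇒ h = tᵢ·V₁/(2 cos θ_c) = 0.1209·858/(2·0.9789) = 52.98 m.

53.0 m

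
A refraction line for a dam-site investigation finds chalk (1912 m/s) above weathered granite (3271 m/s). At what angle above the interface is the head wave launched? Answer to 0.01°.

54.23°

Critical incidence: sin θ_c = V₁/V₂ = 1912/3271 = 0.5845.
θ_c = arcsin 0.5845 = 35.77°.
Measured from the interface: 90° − 35.77° = 54.23°.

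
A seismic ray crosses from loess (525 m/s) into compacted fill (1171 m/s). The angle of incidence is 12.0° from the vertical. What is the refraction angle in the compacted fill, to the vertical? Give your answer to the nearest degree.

Snell's law: sin θ₂ = (V₂/V₁)·sin θ₁ = (1171/525)·sin 12.0° = 0.4637.
θ₂ = arcsin 0.4637 = 27.63° from the normal.

28°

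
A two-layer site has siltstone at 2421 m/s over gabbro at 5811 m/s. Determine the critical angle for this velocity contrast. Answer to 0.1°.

At critical incidence the refracted ray runs along the interface (θ₂ = 90°), so sin θ_c = V₁/V₂.
θ_c = arcsin(2421/5811) = arcsin 0.4166 = 24.62°.

24.6°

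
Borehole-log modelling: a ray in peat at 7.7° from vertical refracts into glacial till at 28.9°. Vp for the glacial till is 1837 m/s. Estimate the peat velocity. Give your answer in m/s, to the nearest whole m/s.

509 m/s

sin 7.7° = 0.1340; sin 28.9° = 0.4833.
V₁ = V₂·(sin θ₁/sin θ₂) = 1837·(0.1340/0.4833) = 509.29 m/s.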